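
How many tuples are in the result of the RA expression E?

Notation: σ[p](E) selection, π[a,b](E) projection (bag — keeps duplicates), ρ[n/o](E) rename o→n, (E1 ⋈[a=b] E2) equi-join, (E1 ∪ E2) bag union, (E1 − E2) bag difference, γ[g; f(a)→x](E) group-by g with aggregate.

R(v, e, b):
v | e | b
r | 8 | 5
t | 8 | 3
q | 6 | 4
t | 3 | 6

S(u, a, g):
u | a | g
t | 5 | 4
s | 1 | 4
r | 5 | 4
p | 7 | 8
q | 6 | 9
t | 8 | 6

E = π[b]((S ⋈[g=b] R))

Stepwise |·|:
  S → 6
  R → 4
  (S ⋈[g=b] R) → 4
  π[b]((S ⋈[g=b] R)) → 4

|E| = 4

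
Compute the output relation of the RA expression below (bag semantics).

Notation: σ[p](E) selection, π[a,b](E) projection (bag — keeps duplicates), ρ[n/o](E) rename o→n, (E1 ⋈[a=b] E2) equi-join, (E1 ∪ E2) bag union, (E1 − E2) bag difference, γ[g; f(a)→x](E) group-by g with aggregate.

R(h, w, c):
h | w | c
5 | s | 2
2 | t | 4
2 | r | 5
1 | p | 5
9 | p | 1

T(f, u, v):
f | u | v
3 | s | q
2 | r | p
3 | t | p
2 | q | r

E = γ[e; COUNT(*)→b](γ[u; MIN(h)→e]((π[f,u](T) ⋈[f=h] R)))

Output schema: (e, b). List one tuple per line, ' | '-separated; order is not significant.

Stepwise |·|:
  T → 4
  π[f,u](T) → 4
  R → 5
  (π[f,u](T) ⋈[f=h] R) → 4
  γ[u; MIN(h)→e]((π[f,u](T) ⋈[f=h] R)) → 2
  γ[e; COUNT(*)→b](γ[u; MIN(h)→e]((π[f,u](T) ⋈[f=h] R))) → 1

== RESULT ==
e | b
2 | 2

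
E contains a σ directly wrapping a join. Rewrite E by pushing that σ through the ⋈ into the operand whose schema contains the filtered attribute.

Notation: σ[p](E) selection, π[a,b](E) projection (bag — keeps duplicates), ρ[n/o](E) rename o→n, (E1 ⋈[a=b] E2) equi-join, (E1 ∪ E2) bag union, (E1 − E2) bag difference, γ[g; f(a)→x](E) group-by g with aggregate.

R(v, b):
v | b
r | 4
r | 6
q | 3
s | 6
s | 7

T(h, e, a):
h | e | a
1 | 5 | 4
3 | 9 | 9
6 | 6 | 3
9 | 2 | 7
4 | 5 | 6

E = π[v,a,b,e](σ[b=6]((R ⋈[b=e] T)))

σ filters on b, owned by the left side.
E' = π[v,a,b,e]((σ[b=6](R) ⋈[b=e] T))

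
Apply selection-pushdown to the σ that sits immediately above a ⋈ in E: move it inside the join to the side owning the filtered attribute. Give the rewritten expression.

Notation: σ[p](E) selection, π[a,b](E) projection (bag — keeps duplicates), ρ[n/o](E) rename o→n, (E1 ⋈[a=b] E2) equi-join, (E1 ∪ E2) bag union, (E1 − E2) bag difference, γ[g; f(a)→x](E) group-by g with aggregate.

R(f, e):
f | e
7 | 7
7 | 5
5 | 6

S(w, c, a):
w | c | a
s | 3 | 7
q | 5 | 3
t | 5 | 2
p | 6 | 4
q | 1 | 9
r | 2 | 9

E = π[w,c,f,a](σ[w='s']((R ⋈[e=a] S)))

σ filters on w, owned by the right side.
E' = π[w,c,f,a]((R ⋈[e=a] σ[w='s'](S)))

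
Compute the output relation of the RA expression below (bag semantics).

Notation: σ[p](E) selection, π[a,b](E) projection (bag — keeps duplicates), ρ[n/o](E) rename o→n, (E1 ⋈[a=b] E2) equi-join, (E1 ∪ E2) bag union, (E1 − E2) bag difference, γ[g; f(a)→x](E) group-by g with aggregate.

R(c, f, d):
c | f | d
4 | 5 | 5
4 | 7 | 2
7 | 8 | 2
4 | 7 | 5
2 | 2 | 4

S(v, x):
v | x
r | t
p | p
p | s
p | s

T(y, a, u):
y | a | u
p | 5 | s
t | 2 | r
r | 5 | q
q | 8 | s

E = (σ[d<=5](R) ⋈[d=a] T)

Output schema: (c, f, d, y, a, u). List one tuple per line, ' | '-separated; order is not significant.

Per-node cardinality:
  R → 5
  σ[d<=5](R) → 5
  T → 4
  (σ[d<=5](R) ⋈[d=a] T) → 6

== RESULT ==
c | f | d | y | a | u
4 | 5 | 5 | p | 5 | s
4 | 5 | 5 | r | 5 | q
4 | 7 | 2 | t | 2 | r
4 | 7 | 5 | p | 5 | s
4 | 7 | 5 | r | 5 | q
7 | 8 | 2 | t | 2 | r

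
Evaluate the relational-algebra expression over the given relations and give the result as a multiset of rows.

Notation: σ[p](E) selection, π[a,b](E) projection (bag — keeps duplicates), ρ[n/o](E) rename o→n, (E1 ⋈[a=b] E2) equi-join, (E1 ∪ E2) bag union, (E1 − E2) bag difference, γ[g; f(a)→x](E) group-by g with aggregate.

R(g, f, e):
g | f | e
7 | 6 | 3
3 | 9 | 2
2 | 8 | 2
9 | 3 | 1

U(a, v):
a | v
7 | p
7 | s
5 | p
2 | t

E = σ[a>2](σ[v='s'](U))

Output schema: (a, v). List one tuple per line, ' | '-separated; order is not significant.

Subexpression sizes:
  U → 4
  σ[v='s'](U) → 1
  σ[a>2](σ[v='s'](U)) → 1

== RESULT ==
a | v
7 | s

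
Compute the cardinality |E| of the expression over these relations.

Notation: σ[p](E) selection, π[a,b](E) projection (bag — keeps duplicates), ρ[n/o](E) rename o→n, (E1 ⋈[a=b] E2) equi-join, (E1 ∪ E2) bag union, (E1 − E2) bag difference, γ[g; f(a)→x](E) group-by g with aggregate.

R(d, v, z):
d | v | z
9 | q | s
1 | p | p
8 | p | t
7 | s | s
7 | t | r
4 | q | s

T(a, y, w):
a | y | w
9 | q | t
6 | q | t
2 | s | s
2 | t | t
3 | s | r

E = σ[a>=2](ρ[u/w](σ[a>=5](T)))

Stepwise |·|:
  T → 5
  σ[a>=5](T) → 2
  ρ[u/w](σ[a>=5](T)) → 2
  σ[a>=2](ρ[u/w](σ[a>=5](T))) → 2

|E| = 2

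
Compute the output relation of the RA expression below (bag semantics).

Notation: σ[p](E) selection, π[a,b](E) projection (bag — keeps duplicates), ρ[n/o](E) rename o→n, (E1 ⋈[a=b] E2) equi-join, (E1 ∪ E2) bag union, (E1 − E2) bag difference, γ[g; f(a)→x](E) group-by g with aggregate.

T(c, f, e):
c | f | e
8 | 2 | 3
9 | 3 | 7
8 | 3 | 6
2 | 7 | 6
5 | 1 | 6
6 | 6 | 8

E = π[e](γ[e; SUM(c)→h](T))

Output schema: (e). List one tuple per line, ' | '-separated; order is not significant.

Subexpression sizes:
  T → 6
  γ[e; SUM(c)→h](T) → 4
  π[e](γ[e; SUM(c)→h](T)) → 4

== RESULT ==
e
3
6
7
8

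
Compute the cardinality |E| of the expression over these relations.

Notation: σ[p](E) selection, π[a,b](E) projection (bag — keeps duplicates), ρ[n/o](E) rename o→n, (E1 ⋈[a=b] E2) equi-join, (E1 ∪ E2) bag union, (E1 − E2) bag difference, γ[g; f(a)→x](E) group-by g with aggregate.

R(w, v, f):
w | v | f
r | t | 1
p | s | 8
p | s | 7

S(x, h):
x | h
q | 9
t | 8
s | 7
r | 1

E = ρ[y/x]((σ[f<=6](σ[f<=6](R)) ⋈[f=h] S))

Row counts bottom-up:
  R → 3
  σ[f<=6](R) → 1
  σ[f<=6](σ[f<=6](R)) → 1
  S → 4
  (σ[f<=6](σ[f<=6](R)) ⋈[f=h] S) → 1
  ρ[y/x]((σ[f<=6](σ[f<=6](R)) ⋈[f=h] S)) → 1

|E| = 1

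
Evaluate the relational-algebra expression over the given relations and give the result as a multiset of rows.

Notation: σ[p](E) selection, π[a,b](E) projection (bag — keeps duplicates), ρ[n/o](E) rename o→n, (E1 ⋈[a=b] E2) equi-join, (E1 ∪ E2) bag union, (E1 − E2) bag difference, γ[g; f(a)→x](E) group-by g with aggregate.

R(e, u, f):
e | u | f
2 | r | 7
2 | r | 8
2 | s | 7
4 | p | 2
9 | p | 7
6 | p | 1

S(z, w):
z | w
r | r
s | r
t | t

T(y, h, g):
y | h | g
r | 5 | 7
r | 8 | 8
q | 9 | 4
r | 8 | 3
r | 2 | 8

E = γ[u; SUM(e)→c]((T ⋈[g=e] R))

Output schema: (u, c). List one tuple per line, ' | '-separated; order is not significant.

Subexpression sizes:
  T → 5
  R → 6
  (T ⋈[g=e] R) → 1
  γ[u; SUM(e)→c]((T ⋈[g=e] R)) → 1

== RESULT ==
u | c
p | 4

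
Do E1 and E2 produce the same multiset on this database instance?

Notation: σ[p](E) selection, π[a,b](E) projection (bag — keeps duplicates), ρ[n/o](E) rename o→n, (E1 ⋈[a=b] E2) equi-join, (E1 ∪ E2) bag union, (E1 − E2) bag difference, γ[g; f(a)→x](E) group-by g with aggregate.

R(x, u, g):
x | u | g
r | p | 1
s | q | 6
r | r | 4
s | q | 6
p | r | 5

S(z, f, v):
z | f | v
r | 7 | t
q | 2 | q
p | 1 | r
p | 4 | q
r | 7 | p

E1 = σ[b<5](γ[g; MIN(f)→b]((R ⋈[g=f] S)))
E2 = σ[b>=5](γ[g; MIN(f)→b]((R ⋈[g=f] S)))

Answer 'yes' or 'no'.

E1 per-node cardinality:
  R → 5
  S → 5
  (R ⋈[g=f] S) → 2
  γ[g; MIN(f)→b]((R ⋈[g=f] S)) → 2
  σ[b<5](γ[g; MIN(f)→b]((R ⋈[g=f] S))) → 2
E2 per-node cardinality:
  R → 5
  S → 5
  (R ⋈[g=f] S) → 2
  γ[g; MIN(f)→b]((R ⋈[g=f] S)) → 2
  σ[b>=5](γ[g; MIN(f)→b]((R ⋈[g=f] S))) → 0

E1 result:
g | b
1 | 1
4 | 4
E2 result:
g | b
(0 rows)
Witness: (4, 4) appears 1× in E1 but 0× in E2.

no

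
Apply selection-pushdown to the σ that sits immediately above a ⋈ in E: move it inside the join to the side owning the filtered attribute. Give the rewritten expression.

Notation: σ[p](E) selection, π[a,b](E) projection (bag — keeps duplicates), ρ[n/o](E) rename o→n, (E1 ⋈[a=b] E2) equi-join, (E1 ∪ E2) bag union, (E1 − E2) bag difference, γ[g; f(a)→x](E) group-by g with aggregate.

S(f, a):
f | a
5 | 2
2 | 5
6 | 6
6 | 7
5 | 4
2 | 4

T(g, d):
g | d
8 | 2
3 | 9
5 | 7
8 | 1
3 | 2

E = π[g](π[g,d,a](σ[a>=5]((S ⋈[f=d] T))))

σ filters on a, owned by the left side.
E' = π[g](π[g,d,a]((σ[a>=5](S) ⋈[f=d] T)))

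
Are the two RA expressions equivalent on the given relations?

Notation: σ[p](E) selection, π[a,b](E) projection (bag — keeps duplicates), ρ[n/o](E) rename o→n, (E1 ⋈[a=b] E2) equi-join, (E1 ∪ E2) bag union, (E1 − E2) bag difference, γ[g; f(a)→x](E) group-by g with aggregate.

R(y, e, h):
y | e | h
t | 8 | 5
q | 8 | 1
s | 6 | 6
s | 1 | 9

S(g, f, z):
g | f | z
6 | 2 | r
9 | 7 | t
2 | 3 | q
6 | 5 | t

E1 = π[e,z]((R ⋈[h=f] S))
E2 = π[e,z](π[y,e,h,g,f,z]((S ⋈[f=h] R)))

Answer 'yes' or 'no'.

E1 per-node cardinality:
  R → 4
  S → 4
  (R ⋈[h=f] S) → 1
  π[e,z]((R ⋈[h=f] S)) → 1
E2 per-node cardinality:
  S → 4
  R → 4
  (S ⋈[f=h] R) → 1
  π[y,e,h,g,f,z]((S ⋈[f=h] R)) → 1
  π[e,z](π[y,e,h,g,f,z]((S ⋈[f=h] R))) → 1

E1 and E2 produce the same multiset:
e | z
8 | t

yes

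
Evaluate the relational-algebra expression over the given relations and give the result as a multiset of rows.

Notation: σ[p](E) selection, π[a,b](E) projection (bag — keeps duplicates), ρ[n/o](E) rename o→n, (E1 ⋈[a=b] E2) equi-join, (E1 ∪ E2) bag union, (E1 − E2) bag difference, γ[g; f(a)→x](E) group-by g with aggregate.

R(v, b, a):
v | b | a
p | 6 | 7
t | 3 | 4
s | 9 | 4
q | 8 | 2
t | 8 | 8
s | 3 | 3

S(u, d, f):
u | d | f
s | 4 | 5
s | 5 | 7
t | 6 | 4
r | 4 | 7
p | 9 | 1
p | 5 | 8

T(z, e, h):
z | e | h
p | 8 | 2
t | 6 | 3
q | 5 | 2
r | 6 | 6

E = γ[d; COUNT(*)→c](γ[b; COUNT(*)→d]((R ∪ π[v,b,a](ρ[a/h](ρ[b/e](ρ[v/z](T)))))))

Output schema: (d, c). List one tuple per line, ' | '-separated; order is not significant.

Stepwise |·|:
  R → 6
  T → 4
  ρ[v/z](T) → 4
  ρ[b/e](ρ[v/z](T)) → 4
  ρ[a/h](ρ[b/e](ρ[v/z](T))) → 4
  π[v,b,a](ρ[a/h](ρ[b/e](ρ[v/z](T)))) → 4
  (R ∪ π[v,b,a](ρ[a/h](ρ[b/e](ρ[v/z](T))))) → 10
  γ[b; COUNT(*)→d]((R ∪ π[v,b,a](ρ[a/h](ρ[b/e](ρ[v/z](T)))))) → 5
  γ[d; COUNT(*)→c](γ[b; COUNT(*)→d]((R ∪ π[v,b,a](ρ[a/h](ρ[b/e](ρ[v/z](T))))))) → 3

== RESULT ==
d | c
1 | 2
2 | 1
3 | 2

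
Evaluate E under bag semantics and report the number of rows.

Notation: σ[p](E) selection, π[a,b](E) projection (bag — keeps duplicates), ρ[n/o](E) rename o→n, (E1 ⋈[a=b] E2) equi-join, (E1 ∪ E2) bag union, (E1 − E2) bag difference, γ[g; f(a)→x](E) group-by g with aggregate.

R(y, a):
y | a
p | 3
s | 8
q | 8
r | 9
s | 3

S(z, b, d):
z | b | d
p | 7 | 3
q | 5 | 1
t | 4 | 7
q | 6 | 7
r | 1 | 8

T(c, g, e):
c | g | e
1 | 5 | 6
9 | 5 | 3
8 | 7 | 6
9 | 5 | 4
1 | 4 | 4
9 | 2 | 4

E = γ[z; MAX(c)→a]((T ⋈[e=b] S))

Row counts bottom-up:
  T → 6
  S → 5
  (T ⋈[e=b] S) → 5
  γ[z; MAX(c)→a]((T ⋈[e=b] S)) → 2

|E| = 2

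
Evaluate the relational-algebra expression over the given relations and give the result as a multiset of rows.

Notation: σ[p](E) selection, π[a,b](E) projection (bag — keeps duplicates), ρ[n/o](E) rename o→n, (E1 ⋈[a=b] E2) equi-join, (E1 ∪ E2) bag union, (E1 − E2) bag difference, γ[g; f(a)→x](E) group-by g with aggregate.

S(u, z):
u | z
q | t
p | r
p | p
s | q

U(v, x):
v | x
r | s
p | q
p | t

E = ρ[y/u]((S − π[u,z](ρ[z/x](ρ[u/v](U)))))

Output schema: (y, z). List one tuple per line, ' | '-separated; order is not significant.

Row counts bottom-up:
  S → 4
  U → 3
  ρ[u/v](U) → 3
  ρ[z/x](ρ[u/v](U)) → 3
  π[u,z](ρ[z/x](ρ[u/v](U))) → 3
  (S − π[u,z](ρ[z/x](ρ[u/v](U)))) → 4
  ρ[y/u]((S − π[u,z](ρ[z/x](ρ[u/v](U))))) → 4

== RESULT ==
y | z
p | p
p | r
q | t
s | q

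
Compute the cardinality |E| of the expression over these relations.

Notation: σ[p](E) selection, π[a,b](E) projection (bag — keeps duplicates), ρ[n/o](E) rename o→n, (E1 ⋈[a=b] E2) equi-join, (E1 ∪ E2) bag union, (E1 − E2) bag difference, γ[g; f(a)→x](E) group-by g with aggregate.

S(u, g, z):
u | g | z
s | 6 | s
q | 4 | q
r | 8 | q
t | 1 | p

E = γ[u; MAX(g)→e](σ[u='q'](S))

Per-node cardinality:
  S → 4
  σ[u='q'](S) → 1
  γ[u; MAX(g)→e](σ[u='q'](S)) → 1

|E| = 1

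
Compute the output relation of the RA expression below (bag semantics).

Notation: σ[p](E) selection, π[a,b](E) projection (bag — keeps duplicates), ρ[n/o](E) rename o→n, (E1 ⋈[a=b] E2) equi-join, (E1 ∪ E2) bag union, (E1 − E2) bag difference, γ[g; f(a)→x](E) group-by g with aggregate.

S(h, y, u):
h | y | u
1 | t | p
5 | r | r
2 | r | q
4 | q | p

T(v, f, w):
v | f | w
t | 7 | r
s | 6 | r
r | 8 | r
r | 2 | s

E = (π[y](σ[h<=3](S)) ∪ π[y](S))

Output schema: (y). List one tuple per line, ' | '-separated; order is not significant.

Row counts bottom-up:
  S → 4
  σ[h<=3](S) → 2
  π[y](σ[h<=3](S)) → 2
  S → 4
  π[y](S) → 4
  (π[y](σ[h<=3](S)) ∪ π[y](S)) → 6

== RESULT ==
y
q
r
r
r
t
t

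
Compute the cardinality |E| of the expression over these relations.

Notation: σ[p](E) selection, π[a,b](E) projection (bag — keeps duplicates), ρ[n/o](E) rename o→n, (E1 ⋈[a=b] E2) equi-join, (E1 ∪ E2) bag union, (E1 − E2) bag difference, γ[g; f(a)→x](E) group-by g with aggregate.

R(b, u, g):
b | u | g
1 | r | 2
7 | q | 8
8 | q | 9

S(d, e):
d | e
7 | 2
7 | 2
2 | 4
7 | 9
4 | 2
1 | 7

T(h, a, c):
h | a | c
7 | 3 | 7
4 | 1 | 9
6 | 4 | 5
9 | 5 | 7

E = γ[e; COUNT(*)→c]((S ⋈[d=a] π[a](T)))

Subexpression sizes:
  S → 6
  T → 4
  π[a](T) → 4
  (S ⋈[d=a] π[a](T)) → 2
  γ[e; COUNT(*)→c]((S ⋈[d=a] π[a](T))) → 2

|E| = 2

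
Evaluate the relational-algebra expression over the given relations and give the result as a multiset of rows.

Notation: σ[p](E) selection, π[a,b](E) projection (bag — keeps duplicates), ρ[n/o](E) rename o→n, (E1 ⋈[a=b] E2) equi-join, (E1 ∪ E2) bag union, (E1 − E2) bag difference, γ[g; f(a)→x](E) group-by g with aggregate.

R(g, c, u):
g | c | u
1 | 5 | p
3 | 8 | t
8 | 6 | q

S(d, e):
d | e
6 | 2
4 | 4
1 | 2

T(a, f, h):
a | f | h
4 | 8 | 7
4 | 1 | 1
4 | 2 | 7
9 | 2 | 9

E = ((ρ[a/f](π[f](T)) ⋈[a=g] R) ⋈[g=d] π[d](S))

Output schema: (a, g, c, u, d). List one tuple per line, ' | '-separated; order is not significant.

Row counts bottom-up:
  T → 4
  π[f](T) → 4
  ρ[a/f](π[f](T)) → 4
  R → 3
  (ρ[a/f](π[f](T)) ⋈[a=g] R) → 2
  S → 3
  π[d](S) → 3
  ((ρ[a/f](π[f](T)) ⋈[a=g] R) ⋈[g=d] π[d](S)) → 1

== RESULT ==
a | g | c | u | d
1 | 1 | 5 | p | 1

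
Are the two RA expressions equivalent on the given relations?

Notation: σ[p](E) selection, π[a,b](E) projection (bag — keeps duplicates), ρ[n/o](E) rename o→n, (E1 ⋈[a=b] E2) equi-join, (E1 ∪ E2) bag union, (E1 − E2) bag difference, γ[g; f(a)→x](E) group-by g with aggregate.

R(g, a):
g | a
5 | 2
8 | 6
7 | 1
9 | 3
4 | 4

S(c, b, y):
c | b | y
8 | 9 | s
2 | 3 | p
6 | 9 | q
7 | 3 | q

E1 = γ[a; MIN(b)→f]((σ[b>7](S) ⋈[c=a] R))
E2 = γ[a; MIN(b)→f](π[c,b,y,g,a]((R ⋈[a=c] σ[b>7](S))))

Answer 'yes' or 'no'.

E1 subexpression sizes:
  S → 4
  σ[b>7](S) → 2
  R → 5
  (σ[b>7](S) ⋈[c=a] R) → 1
  γ[a; MIN(b)→f]((σ[b>7](S) ⋈[c=a] R)) → 1
E2 subexpression sizes:
  R → 5
  S → 4
  σ[b>7](S) → 2
  (R ⋈[a=c] σ[b>7](S)) → 1
  π[c,b,y,g,a]((R ⋈[a=c] σ[b>7](S))) → 1
  γ[a; MIN(b)→f](π[c,b,y,g,a]((R ⋈[a=c] σ[b>7](S)))) → 1

E1 and E2 produce the same multiset:
a | f
6 | 9

yes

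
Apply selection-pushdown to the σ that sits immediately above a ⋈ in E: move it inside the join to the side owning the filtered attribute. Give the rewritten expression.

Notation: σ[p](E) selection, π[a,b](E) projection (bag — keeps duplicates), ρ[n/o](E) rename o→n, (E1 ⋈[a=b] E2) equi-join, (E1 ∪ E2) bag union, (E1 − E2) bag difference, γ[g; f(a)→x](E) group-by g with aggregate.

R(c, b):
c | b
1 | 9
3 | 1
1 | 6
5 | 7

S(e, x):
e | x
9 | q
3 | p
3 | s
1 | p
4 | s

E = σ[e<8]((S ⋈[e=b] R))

σ filters on e, owned by the left side.
E' = (σ[e<8](S) ⋈[e=b] R)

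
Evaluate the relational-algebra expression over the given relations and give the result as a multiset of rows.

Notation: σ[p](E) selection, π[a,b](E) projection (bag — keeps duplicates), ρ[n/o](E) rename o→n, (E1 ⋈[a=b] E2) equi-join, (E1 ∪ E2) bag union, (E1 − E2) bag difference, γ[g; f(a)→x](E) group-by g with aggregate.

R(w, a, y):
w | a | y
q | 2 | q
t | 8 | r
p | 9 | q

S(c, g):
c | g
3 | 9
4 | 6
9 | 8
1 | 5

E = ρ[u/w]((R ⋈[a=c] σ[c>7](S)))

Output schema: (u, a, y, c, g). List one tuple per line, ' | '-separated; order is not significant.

Stepwise |·|:
  R → 3
  S → 4
  σ[c>7](S) → 1
  (R ⋈[a=c] σ[c>7](S)) → 1
  ρ[u/w]((R ⋈[a=c] σ[c>7](S))) → 1

== RESULT ==
u | a | y | c | g
p | 9 | q | 9 | 8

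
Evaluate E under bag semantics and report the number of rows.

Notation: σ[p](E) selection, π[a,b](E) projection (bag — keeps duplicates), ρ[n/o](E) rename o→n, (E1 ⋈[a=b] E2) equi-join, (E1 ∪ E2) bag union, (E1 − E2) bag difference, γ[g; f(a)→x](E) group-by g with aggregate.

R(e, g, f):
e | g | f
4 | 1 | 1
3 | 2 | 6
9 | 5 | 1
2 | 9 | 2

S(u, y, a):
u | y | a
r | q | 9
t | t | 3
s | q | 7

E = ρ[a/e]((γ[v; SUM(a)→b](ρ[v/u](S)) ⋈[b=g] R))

Row counts bottom-up:
  S → 3
  ρ[v/u](S) → 3
  γ[v; SUM(a)→b](ρ[v/u](S)) → 3
  R → 4
  (γ[v; SUM(a)→b](ρ[v/u](S)) ⋈[b=g] R) → 1
  ρ[a/e]((γ[v; SUM(a)→b](ρ[v/u](S)) ⋈[b=g] R)) → 1

|E| = 1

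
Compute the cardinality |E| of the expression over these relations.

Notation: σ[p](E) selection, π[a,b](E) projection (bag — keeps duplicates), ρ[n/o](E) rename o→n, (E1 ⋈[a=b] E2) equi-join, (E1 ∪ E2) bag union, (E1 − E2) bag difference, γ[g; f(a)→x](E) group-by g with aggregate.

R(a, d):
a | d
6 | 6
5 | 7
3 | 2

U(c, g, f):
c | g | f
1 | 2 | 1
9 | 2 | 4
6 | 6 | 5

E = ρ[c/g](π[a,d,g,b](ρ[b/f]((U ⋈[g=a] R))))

Row counts bottom-up:
  U → 3
  R → 3
  (U ⋈[g=a] R) → 1
  ρ[b/f]((U ⋈[g=a] R)) → 1
  π[a,d,g,b](ρ[b/f]((U ⋈[g=a] R))) → 1
  ρ[c/g](π[a,d,g,b](ρ[b/f]((U ⋈[g=a] R)))) → 1

|E| = 1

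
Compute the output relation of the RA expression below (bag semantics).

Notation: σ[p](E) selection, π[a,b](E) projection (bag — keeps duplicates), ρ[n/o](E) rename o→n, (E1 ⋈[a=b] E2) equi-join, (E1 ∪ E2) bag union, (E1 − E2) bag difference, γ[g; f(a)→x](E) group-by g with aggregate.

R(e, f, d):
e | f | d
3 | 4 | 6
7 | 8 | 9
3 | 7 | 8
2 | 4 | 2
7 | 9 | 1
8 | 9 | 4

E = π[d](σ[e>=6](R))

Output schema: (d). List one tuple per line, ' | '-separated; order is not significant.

Row counts bottom-up:
  R → 6
  σ[e>=6](R) → 3
  π[d](σ[e>=6](R)) → 3

== RESULT ==
d
1
4
9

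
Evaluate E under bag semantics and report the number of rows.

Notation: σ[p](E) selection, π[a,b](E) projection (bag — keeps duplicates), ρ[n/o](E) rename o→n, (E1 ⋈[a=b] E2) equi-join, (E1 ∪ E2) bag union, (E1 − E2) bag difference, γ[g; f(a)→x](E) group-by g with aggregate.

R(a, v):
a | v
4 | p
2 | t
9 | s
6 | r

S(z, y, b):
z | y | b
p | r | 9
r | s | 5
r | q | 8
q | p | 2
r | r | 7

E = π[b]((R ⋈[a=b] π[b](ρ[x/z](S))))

Per-node cardinality:
  R → 4
  S → 5
  ρ[x/z](S) → 5
  π[b](ρ[x/z](S)) → 5
  (R ⋈[a=b] π[b](ρ[x/z](S))) → 2
  π[b]((R ⋈[a=b] π[b](ρ[x/z](S)))) → 2

|E| = 2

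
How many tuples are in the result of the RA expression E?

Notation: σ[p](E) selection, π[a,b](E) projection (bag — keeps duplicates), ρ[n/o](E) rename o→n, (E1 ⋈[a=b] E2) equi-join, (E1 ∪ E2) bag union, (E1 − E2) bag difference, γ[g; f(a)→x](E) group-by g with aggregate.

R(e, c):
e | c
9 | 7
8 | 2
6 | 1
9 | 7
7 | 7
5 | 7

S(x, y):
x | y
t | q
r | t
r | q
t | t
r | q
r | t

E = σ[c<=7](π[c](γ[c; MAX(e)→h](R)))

Per-node cardinality:
  R → 6
  γ[c; MAX(e)→h](R) → 3
  π[c](γ[c; MAX(e)→h](R)) → 3
  σ[c<=7](π[c](γ[c; MAX(e)→h](R))) → 3

|E| = 3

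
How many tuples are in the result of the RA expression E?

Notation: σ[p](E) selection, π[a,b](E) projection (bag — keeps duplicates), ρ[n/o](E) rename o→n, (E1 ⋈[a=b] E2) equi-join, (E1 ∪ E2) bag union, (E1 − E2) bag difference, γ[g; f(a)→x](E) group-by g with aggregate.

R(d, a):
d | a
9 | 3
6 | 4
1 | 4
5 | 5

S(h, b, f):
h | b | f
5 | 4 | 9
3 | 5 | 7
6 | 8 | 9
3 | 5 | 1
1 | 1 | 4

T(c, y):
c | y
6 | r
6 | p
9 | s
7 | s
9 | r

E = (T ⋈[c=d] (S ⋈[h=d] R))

Subexpression sizes:
  T → 5
  S → 5
  R → 4
  (S ⋈[h=d] R) → 3
  (T ⋈[c=d] (S ⋈[h=d] R)) → 2

|E| = 2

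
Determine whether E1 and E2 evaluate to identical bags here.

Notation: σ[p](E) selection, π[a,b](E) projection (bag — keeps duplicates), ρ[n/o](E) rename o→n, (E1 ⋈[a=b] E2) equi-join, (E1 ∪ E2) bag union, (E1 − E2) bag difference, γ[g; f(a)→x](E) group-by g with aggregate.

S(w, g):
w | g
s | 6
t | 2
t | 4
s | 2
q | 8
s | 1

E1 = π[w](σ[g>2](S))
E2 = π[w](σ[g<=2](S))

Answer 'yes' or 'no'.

E1 per-node cardinality:
  S → 6
  σ[g>2](S) → 3
  π[w](σ[g>2](S)) → 3
E2 per-node cardinality:
  S → 6
  σ[g<=2](S) → 3
  π[w](σ[g<=2](S)) → 3

E1 result:
w
q
s
t
E2 result:
w
s
s
t
Witness: ('q',) appears 1× in E1 but 0× in E2.

no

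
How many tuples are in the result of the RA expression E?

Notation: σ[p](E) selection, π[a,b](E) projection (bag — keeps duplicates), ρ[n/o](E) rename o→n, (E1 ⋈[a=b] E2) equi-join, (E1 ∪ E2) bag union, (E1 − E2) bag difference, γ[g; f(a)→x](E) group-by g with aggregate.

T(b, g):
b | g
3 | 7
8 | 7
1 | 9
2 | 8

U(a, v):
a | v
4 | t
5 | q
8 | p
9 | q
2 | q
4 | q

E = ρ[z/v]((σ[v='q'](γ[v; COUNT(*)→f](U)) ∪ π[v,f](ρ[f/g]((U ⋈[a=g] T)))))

Per-node cardinality:
  U → 6
  γ[v; COUNT(*)→f](U) → 3
  σ[v='q'](γ[v; COUNT(*)→f](U)) → 1
  U → 6
  T → 4
  (U ⋈[a=g] T) → 2
  ρ[f/g]((U ⋈[a=g] T)) → 2
  π[v,f](ρ[f/g]((U ⋈[a=g] T))) → 2
  (σ[v='q'](γ[v; COUNT(*)→f](U)) ∪ π[v,f](ρ[f/g]((U ⋈[a=g] T)))) → 3
  ρ[z/v]((σ[v='q'](γ[v; COUNT(*)→f](U)) ∪ π[v,f](ρ[f/g]((U ⋈[a=g] T))))) → 3

|E| = 3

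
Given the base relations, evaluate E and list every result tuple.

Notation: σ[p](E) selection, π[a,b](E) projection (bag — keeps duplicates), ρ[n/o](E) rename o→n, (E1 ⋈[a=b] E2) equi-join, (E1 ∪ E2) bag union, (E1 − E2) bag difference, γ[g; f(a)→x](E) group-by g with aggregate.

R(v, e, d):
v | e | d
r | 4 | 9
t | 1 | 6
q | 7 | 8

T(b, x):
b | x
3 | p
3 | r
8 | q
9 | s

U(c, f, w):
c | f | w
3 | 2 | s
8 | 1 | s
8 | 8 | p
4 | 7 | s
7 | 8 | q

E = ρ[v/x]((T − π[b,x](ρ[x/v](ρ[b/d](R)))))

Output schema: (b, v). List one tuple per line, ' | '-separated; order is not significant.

Subexpression sizes:
  T → 4
  R → 3
  ρ[b/d](R) → 3
  ρ[x/v](ρ[b/d](R)) → 3
  π[b,x](ρ[x/v](ρ[b/d](R))) → 3
  (T − π[b,x](ρ[x/v](ρ[b/d](R)))) → 3
  ρ[v/x]((T − π[b,x](ρ[x/v](ρ[b/d](R))))) → 3

== RESULT ==
b | v
3 | p
3 | r
9 | s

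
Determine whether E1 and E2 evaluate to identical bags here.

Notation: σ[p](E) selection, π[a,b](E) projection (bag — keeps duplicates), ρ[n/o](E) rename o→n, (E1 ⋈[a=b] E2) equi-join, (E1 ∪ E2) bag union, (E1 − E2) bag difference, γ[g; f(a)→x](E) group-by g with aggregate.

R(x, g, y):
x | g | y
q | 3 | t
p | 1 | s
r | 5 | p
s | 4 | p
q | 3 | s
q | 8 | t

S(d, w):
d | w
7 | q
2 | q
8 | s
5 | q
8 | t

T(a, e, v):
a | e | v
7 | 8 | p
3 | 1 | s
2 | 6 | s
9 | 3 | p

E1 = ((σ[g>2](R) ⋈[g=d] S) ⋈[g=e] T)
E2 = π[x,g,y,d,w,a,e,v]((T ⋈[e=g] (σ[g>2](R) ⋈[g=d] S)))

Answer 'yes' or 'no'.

E1 stepwise |·|:
  R → 6
  σ[g>2](R) → 5
  S → 5
  (σ[g>2](R) ⋈[g=d] S) → 3
  T → 4
  ((σ[g>2](R) ⋈[g=d] S) ⋈[g=e] T) → 2
E2 stepwise |·|:
  T → 4
  R → 6
  σ[g>2](R) → 5
  S → 5
  (σ[g>2](R) ⋈[g=d] S) → 3
  (T ⋈[e=g] (σ[g>2](R) ⋈[g=d] S)) → 2
  π[x,g,y,d,w,a,e,v]((T ⋈[e=g] (σ[g>2](R) ⋈[g=d] S))) → 2

E1 and E2 produce the same multiset:
x | g | y | d | w | a | e | v
q | 8 | t | 8 | s | 7 | 8 | p
q | 8 | t | 8 | t | 7 | 8 | p

yes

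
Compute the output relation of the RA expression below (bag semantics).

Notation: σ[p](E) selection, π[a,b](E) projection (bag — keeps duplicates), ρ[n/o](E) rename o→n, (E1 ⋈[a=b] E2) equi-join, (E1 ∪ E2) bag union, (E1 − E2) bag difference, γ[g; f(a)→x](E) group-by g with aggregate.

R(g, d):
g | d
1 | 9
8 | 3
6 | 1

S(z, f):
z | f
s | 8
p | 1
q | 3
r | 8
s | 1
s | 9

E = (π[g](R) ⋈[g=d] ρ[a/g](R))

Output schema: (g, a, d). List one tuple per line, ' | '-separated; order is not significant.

Subexpression sizes:
  R → 3
  π[g](R) → 3
  R → 3
  ρ[a/g](R) → 3
  (π[g](R) ⋈[g=d] ρ[a/g](R)) → 1

== RESULT ==
g | a | d
1 | 6 | 1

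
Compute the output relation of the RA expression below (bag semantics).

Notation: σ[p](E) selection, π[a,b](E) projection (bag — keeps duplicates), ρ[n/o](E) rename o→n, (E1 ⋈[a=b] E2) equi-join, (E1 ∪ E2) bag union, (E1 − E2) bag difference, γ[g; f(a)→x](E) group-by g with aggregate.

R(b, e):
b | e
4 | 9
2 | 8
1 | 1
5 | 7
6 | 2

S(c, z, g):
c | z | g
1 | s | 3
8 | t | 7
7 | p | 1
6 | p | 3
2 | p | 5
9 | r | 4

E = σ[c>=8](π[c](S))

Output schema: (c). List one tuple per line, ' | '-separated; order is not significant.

Per-node cardinality:
  S → 6
  π[c](S) → 6
  σ[c>=8](π[c](S)) → 2

== RESULT ==
c
8
9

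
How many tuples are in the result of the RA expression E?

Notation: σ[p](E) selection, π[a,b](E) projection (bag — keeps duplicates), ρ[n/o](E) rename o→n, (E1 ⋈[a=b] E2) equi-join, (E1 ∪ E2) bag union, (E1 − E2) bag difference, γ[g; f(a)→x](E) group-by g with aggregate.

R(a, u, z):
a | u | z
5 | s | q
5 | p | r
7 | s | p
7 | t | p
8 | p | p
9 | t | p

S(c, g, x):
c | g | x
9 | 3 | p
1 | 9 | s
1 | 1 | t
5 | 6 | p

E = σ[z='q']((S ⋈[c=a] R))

Row counts bottom-up:
  S → 4
  R → 6
  (S ⋈[c=a] R) → 3
  σ[z='q']((S ⋈[c=a] R)) → 1

|E| = 1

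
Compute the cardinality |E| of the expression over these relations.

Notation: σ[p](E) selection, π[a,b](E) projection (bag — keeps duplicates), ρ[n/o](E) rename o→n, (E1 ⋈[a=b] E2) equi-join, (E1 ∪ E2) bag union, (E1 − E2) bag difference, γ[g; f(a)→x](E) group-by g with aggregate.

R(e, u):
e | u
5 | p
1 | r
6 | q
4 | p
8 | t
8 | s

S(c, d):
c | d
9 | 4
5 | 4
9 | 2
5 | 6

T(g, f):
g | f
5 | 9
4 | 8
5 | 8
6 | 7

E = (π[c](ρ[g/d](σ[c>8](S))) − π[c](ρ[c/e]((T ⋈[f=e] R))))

Subexpression sizes:
  S → 4
  σ[c>8](S) → 2
  ρ[g/d](σ[c>8](S)) → 2
  π[c](ρ[g/d](σ[c>8](S))) → 2
  T → 4
  R → 6
  (T ⋈[f=e] R) → 4
  ρ[c/e]((T ⋈[f=e] R)) → 4
  π[c](ρ[c/e]((T ⋈[f=e] R))) → 4
  (π[c](ρ[g/d](σ[c>8](S))) − π[c](ρ[c/e]((T ⋈[f=e] R)))) → 2

|E| = 2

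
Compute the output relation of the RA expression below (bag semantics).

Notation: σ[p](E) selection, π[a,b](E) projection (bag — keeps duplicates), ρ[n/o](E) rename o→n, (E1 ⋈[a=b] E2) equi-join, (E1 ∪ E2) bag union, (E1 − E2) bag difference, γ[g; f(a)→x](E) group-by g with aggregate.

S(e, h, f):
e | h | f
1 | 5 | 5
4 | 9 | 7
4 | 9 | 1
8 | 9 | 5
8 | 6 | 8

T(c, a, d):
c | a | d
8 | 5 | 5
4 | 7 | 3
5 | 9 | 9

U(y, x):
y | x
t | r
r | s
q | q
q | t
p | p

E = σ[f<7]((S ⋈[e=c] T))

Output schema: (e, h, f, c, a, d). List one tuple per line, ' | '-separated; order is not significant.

Subexpression sizes:
  S → 5
  T → 3
  (S ⋈[e=c] T) → 4
  σ[f<7]((S ⋈[e=c] T)) → 2

== RESULT ==
e | h | f | c | a | d
4 | 9 | 1 | 4 | 7 | 3
8 | 9 | 5 | 8 | 5 | 5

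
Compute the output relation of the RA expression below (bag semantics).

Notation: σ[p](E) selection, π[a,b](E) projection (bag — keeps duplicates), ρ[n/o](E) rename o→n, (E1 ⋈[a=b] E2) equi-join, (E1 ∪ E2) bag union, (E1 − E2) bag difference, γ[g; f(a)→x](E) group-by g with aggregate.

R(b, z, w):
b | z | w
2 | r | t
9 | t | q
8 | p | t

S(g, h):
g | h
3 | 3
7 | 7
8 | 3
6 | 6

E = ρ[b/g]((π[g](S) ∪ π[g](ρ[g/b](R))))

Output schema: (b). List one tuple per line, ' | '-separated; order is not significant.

Per-node cardinality:
  S → 4
  π[g](S) → 4
  R → 3
  ρ[g/b](R) → 3
  π[g](ρ[g/b](R)) → 3
  (π[g](S) ∪ π[g](ρ[g/b](R))) → 7
  ρ[b/g]((π[g](S) ∪ π[g](ρ[g/b](R)))) → 7

== RESULT ==
b
2
3
6
7
8
8
9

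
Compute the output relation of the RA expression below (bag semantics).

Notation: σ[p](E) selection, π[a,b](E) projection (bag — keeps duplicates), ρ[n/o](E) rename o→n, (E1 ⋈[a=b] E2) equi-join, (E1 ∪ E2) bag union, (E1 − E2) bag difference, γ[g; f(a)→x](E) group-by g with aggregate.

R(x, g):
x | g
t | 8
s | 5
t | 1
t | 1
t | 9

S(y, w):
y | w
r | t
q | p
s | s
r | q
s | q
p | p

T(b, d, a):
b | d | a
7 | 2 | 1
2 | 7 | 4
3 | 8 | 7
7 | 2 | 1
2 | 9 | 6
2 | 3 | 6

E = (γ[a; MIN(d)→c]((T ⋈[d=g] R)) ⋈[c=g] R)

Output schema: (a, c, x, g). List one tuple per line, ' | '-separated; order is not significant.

Per-node cardinality:
  T → 6
  R → 5
  (T ⋈[d=g] R) → 2
  γ[a; MIN(d)→c]((T ⋈[d=g] R)) → 2
  R → 5
  (γ[a; MIN(d)→c]((T ⋈[d=g] R)) ⋈[c=g] R) → 2

== RESULT ==
a | c | x | g
6 | 9 | t | 9
7 | 8 | t | 8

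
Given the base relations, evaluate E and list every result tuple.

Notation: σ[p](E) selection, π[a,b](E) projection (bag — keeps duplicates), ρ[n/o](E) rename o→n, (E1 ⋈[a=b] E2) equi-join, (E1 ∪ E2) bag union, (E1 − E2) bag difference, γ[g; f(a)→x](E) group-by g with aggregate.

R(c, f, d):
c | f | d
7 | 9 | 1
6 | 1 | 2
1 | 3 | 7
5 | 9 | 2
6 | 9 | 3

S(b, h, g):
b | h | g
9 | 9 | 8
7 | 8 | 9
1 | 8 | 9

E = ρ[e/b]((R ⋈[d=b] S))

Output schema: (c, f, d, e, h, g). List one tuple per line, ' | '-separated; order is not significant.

Subexpression sizes:
  R → 5
  S → 3
  (R ⋈[d=b] S) → 2
  ρ[e/b]((R ⋈[d=b] S)) → 2

== RESULT ==
c | f | d | e | h | g
1 | 3 | 7 | 7 | 8 | 9
7 | 9 | 1 | 1 | 8 | 9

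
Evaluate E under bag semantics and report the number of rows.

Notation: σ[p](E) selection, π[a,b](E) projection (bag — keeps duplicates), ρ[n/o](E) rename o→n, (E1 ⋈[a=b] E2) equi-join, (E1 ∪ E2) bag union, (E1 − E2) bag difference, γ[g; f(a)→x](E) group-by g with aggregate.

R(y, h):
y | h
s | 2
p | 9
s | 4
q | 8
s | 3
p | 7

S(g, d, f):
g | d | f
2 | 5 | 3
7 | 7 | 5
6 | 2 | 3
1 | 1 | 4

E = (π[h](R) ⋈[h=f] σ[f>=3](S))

Per-node cardinality:
  R → 6
  π[h](R) → 6
  S → 4
  σ[f>=3](S) → 4
  (π[h](R) ⋈[h=f] σ[f>=3](S)) → 3

|E| = 3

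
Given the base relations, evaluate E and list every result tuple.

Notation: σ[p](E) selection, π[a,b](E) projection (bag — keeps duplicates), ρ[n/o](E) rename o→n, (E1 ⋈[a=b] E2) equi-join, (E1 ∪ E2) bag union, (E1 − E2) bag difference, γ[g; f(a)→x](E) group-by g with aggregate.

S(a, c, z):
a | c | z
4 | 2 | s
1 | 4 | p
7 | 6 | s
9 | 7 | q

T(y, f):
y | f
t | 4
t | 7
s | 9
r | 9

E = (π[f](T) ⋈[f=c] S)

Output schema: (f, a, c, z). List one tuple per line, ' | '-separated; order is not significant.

Per-node cardinality:
  T → 4
  π[f](T) → 4
  S → 4
  (π[f](T) ⋈[f=c] S) → 2

== RESULT ==
f | a | c | z
4 | 1 | 4 | p
7 | 9 | 7 | q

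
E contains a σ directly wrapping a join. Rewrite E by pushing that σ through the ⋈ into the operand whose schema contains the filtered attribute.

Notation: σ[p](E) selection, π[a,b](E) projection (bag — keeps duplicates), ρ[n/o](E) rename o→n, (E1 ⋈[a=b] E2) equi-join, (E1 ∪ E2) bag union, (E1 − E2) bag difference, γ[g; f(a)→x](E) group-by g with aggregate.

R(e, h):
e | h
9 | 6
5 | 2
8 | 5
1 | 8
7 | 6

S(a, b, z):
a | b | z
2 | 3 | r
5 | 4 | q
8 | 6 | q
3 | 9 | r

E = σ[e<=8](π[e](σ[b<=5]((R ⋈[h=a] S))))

σ filters on b, owned by the right side.
E' = σ[e<=8](π[e]((R ⋈[h=a] σ[b<=5](S))))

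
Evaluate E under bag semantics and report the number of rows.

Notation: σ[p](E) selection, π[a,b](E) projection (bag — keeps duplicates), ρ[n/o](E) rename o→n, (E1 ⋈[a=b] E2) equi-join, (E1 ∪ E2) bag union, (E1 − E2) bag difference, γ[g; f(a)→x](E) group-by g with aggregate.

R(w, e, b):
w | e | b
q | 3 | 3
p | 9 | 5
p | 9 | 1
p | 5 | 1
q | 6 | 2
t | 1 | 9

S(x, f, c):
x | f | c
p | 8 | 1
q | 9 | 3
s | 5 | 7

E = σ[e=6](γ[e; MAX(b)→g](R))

Subexpression sizes:
  R → 6
  γ[e; MAX(b)→g](R) → 5
  σ[e=6](γ[e; MAX(b)→g](R)) → 1

|E| = 1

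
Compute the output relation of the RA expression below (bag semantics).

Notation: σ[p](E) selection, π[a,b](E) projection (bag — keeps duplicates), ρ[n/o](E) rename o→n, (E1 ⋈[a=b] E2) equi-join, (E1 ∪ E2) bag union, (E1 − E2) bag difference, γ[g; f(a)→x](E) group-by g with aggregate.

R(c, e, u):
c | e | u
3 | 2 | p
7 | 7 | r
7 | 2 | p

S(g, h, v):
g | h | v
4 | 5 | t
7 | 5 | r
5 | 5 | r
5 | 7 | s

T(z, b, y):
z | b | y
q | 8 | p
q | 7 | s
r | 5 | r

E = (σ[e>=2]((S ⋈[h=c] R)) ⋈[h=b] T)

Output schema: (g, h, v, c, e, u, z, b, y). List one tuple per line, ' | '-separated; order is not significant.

Row counts bottom-up:
  S → 4
  R → 3
  (S ⋈[h=c] R) → 2
  σ[e>=2]((S ⋈[h=c] R)) → 2
  T → 3
  (σ[e>=2]((S ⋈[h=c] R)) ⋈[h=b] T) → 2

== RESULT ==
g | h | v | c | e | u | z | b | y
5 | 7 | s | 7 | 2 | p | q | 7 | s
5 | 7 | s | 7 | 7 | r | q | 7 | s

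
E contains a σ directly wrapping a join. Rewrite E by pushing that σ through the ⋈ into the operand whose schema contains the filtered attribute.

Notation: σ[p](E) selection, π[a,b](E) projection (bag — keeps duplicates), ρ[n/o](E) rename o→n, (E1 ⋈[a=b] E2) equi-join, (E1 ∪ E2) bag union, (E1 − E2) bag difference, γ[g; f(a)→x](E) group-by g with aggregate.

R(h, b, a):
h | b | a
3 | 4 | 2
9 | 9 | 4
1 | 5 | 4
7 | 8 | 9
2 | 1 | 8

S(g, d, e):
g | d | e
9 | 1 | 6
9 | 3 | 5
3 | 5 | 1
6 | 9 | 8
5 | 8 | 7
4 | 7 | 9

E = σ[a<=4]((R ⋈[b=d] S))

σ filters on a, owned by the left side.
E' = (σ[a<=4](R) ⋈[b=d] S)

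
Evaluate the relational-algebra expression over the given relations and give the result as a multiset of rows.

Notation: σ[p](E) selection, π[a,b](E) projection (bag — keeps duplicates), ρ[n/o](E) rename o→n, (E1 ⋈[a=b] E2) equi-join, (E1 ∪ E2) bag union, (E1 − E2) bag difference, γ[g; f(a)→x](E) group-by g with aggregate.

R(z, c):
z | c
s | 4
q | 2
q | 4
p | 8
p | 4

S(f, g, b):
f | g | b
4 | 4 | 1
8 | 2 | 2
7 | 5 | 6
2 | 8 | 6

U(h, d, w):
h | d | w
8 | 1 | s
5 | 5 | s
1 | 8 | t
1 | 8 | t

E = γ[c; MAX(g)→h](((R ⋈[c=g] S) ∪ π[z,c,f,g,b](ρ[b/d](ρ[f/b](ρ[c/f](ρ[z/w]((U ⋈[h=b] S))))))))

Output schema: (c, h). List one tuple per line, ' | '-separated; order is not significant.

Per-node cardinality:
  R → 5
  S → 4
  (R ⋈[c=g] S) → 5
  U → 4
  S → 4
  (U ⋈[h=b] S) → 2
  ρ[z/w]((U ⋈[h=b] S)) → 2
  ρ[c/f](ρ[z/w]((U ⋈[h=b] S))) → 2
  ρ[f/b](ρ[c/f](ρ[z/w]((U ⋈[h=b] S)))) → 2
  ρ[b/d](ρ[f/b](ρ[c/f](ρ[z/w]((U ⋈[h=b] S))))) → 2
  π[z,c,f,g,b](ρ[b/d](ρ[f/b](ρ[c/f](ρ[z/w]((U ⋈[h=b] S)))))) → 2
  ((R ⋈[c=g] S) ∪ π[z,c,f,g,b](ρ[b/d](ρ[f/b](ρ[c/f](ρ[z/w]((U ⋈[h=b] S))))))) → 7
  γ[c; MAX(g)→h](((R ⋈[c=g] S) ∪ π[z,c,f,g,b](ρ[b/d](ρ[f/b](ρ[c/f](ρ[z/w]((U ⋈[h=b] S)))))))) → 3

== RESULT ==
c | h
2 | 2
4 | 4
8 | 8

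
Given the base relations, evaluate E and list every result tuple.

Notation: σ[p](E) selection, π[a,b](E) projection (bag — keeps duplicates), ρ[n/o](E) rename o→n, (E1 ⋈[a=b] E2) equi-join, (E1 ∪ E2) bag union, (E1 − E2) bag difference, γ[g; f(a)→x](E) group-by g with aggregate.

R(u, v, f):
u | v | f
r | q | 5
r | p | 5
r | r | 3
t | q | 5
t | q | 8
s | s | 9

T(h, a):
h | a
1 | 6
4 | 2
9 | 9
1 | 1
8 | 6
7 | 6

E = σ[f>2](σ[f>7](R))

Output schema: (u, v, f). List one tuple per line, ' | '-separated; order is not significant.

Row counts bottom-up:
  R → 6
  σ[f>7](R) → 2
  σ[f>2](σ[f>7](R)) → 2

== RESULT ==
u | v | f
s | s | 9
t | q | 8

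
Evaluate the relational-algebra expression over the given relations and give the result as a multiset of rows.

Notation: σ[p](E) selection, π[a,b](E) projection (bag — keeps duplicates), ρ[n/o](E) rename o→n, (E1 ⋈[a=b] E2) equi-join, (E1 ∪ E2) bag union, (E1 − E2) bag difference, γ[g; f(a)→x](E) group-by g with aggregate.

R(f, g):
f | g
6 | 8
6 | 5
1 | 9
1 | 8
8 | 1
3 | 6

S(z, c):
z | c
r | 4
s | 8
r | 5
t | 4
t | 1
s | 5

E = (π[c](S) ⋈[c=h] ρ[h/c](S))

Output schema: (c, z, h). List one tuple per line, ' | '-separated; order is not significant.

Row counts bottom-up:
  S → 6
  π[c](S) → 6
  S → 6
  ρ[h/c](S) → 6
  (π[c](S) ⋈[c=h] ρ[h/c](S)) → 10

== RESULT ==
c | z | h
1 | t | 1
4 | r | 4
4 | r | 4
4 | t | 4
4 | t | 4
5 | r | 5
5 | r | 5
5 | s | 5
5 | s | 5
8 | s | 8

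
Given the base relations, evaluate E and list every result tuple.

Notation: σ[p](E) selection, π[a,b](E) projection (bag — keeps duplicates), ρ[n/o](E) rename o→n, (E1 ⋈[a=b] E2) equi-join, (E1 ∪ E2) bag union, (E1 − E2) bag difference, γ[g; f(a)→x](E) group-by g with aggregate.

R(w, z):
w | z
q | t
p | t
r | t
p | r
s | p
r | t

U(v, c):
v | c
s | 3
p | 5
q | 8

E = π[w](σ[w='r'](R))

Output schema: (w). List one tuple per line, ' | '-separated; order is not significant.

Per-node cardinality:
  R → 6
  σ[w='r'](R) → 2
  π[w](σ[w='r'](R)) → 2

== RESULT ==
w
r
r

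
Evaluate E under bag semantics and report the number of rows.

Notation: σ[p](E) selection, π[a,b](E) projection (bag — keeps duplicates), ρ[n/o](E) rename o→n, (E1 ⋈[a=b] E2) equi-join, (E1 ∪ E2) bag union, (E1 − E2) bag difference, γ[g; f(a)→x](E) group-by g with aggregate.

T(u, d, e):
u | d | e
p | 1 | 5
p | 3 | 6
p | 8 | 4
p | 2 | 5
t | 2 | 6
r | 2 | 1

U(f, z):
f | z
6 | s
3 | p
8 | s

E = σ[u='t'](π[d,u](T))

Stepwise |·|:
  T → 6
  π[d,u](T) → 6
  σ[u='t'](π[d,u](T)) → 1

|E| = 1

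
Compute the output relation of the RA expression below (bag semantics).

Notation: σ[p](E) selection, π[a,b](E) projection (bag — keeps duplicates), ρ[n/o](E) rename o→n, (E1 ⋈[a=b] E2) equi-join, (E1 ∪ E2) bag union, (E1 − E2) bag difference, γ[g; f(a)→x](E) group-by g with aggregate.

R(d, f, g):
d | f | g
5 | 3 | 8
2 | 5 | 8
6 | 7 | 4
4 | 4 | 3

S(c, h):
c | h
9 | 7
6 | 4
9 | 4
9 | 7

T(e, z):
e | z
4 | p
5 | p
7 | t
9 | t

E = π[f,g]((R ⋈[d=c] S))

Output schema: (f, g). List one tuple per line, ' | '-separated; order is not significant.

Per-node cardinality:
  R → 4
  S → 4
  (R ⋈[d=c] S) → 1
  π[f,g]((R ⋈[d=c] S)) → 1

== RESULT ==
f | g
7 | 4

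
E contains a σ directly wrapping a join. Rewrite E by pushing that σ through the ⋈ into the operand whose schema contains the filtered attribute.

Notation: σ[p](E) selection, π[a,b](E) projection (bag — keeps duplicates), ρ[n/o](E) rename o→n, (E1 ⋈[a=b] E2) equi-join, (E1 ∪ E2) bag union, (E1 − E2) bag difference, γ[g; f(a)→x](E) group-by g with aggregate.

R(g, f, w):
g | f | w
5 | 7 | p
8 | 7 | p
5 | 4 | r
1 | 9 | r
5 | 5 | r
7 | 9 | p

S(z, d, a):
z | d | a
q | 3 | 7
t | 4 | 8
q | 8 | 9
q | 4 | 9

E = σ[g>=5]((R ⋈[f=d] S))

σ filters on g, owned by the left side.
E' = (σ[g>=5](R) ⋈[f=d] S)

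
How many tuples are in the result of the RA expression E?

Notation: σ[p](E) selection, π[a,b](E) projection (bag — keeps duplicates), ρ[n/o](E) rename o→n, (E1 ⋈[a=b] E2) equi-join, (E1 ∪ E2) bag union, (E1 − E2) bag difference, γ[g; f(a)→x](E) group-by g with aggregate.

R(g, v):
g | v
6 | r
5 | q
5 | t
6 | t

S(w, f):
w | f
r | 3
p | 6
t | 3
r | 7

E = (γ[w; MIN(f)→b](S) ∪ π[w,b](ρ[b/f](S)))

Stepwise |·|:
  S → 4
  γ[w; MIN(f)→b](S) → 3
  S → 4
  ρ[b/f](S) → 4
  π[w,b](ρ[b/f](S)) → 4
  (γ[w; MIN(f)→b](S) ∪ π[w,b](ρ[b/f](S))) → 7

|E| = 7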